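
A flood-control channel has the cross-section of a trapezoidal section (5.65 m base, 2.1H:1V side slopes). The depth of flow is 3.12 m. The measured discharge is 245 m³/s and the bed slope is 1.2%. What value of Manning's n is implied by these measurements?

With bottom width b = 5.65 m and side slope z = 2.1: A = (b + zy)y = (5.65 + 2.1×3.12)×3.12 = 38.07 m²; P = b + 2y√(1+z²) = 5.65 + 2×3.12×2.326 = 20.16 m.
Hydraulic radius R = A/P = 38.07/20.16 = 1.888 m.
Rearranging Manning's equation: n = (1/Q) A R^(2/3) S^(1/2) = (1/245) × 38.07 × 1.888^(2/3) × √0.012 = 0.026.

n = 0.026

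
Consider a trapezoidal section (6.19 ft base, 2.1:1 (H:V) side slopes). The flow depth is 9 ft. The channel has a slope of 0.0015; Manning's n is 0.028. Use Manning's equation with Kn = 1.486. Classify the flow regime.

With bottom width b = 6.19 ft and side slope z = 2.1: A = (b + zy)y = (6.19 + 2.1×9)×9 = 225.8 ft²; P = b + 2y√(1+z²) = 6.19 + 2×9×2.326 = 48.06 ft.
Hydraulic radius R = A/P = 225.8/48.06 = 4.699 ft.
V = (1.486/n) R^(2/3) √S = (1.486/0.028) × 4.699^(2/3) × √0.0015 = 5.766 ft/s. Hydraulic depth D_h = A/T = 225.8/43.99 = 5.133 ft.
Froude number Fr = V/√(g·D_h) = 5.766/√(32.2×5.133) = 0.449, which is less than 1, so the flow is subcritical.

subcritical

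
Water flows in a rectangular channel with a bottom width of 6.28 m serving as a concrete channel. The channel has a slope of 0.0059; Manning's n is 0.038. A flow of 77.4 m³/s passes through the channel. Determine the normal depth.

Manning's equation rearranged: A R^(2/3) = nQ / (1·√S) = 0.038 × 77.4 / (√0.0059) = 38.29.
Try y = 3.6 m: A R^(2/3) = 31.91 — low.
Try y = 4.49 m: A R^(2/3) = 42.46 — high.
Try y = 4.14 m: A R^(2/3) = 38.27 — close enough.

y_n = 4.14 m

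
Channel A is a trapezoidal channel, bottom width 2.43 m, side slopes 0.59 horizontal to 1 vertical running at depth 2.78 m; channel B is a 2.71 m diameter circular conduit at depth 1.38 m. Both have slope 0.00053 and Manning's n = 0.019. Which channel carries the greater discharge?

channel A

Channel A: With bottom width b = 2.43 m and side slope z = 0.59: A = (b + zy)y = (2.43 + 0.59×2.78)×2.78 = 11.32 m²; P = b + 2y√(1+z²) = 2.43 + 2×2.78×1.161 = 8.886 m. Hydraulic radius R = A/P = 11.32/8.886 = 1.273 m. Q_A = (1/0.019)·11.32·1.273^(2/3)·√0.00053 = 16.11 m³/s.
Channel B: For a circular section of diameter D = 2.71 m at depth y = 1.38 m, the central angle is θ = 2 arccos(1 − 2y/D) = 3.178 rad. Then A = (D²/8)(θ − sin θ) = 2.952 m² and P = Dθ/2 = 4.307 m. Hydraulic radius R = A/P = 2.952/4.307 = 0.6854 m. Q_B = (1/0.019)·2.952·0.6854^(2/3)·√0.00053 = 2.78 m³/s.
Q_A = 16.11 m³/s vs Q_B = 2.78 m³/s, so channel A carries more.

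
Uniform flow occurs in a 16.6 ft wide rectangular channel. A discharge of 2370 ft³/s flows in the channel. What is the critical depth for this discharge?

y_c = 8.59 ft

For a rectangular channel, critical depth y_c = (q²/g)^(1/3) where q = Q/b = 2370/16.6 = 142.8 ft²/s.
So y_c = (142.8²/32.2)^(1/3) = 8.59 ft.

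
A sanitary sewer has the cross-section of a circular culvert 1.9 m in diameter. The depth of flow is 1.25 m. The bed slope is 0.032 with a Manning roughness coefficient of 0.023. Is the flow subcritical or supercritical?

For a circular section of diameter D = 1.9 m at depth y = 1.25 m, the central angle is θ = 2 arccos(1 − 2y/D) = 3.784 rad. Then A = (D²/8)(θ − sin θ) = 1.978 m² and P = Dθ/2 = 3.595 m.
Hydraulic radius R = A/P = 1.978/3.595 = 0.5502 m.
V = (1/n) R^(2/3) √S = (1/0.023) × 0.5502^(2/3) × √0.032 = 5.222 m/s. Hydraulic depth D_h = A/T = 1.978/1.803 = 1.097 m.
Froude number Fr = V/√(g·D_h) = 5.222/√(9.81×1.097) = 1.59, which is greater than 1, so the flow is supercritical.

supercritical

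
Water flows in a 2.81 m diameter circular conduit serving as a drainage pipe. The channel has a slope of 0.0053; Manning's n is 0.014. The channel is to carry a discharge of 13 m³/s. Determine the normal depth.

y_n = 1.42 m

Manning's equation rearranged: A R^(2/3) = nQ / (1·√S) = 0.014 × 13 / (√0.0053) = 2.5.
At y = 1.62 m: A R^(2/3) = 3.095 — too large.
At y = 1.06 m: A R^(2/3) = 1.482 — too small.
At y = 1.42 m: A R^(2/3) = 2.495 — close enough.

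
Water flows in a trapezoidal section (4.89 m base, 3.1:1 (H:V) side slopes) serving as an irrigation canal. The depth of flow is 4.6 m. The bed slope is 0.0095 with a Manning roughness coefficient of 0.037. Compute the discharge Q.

Q = 431 m³/s

With bottom width b = 4.89 m and side slope z = 3.1: A = (b + zy)y = (4.89 + 3.1×4.6)×4.6 = 88.09 m²; P = b + 2y√(1+z²) = 4.89 + 2×4.6×3.257 = 34.86 m.
Hydraulic radius R = A/P = 88.09/34.86 = 2.527 m.
Manning's equation: Q = (1/n) A R^(2/3) S^(1/2) = (1/0.037) × 88.09 × 2.527^(2/3) × 0.0095^(1/2) = 431 m³/s.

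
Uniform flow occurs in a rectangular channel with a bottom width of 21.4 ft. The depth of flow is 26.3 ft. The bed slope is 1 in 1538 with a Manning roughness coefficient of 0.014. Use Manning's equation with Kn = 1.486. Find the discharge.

Flow area A = b·y = 21.4 × 26.3 = 562.8 ft². Wetted perimeter P = b + 2y = 21.4 + 2×26.3 = 74 ft.
Hydraulic radius R = A/P = 562.8/74 = 7.606 ft.
Manning's equation: Q = (1.486/n) A R^(2/3) S^(1/2) = (1.486/0.014) × 562.8 × 7.606^(2/3) × 0.0006502^(1/2) = 5890 ft³/s.

Q = 5890 ft³/s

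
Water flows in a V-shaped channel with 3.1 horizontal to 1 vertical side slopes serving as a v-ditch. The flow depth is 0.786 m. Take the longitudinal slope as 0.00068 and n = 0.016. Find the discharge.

Q = 1.62 m³/s

For a triangular section with side slope z = 3.1: A = zy² = 3.1×0.786² = 1.915 m²; P = 2y√(1+z²) = 2×0.786×3.257 = 5.12 m.
Hydraulic radius R = A/P = 1.915/5.12 = 0.374 m.
Manning's equation: Q = (1/n) A R^(2/3) S^(1/2) = (1/0.016) × 1.915 × 0.374^(2/3) × 0.00068^(1/2) = 1.62 m³/s.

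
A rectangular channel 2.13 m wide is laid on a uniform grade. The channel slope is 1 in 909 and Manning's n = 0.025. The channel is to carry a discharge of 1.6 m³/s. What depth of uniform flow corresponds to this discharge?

y_n = 0.91 m

Manning's equation rearranged: A R^(2/3) = nQ / (1·√S) = 0.025 × 1.6 / (√0.0011) = 1.206.
At y = 0.796 m: A R^(2/3) = 1.004 — low.
At y = 1.11 m: A R^(2/3) = 1.575 — high.
At y = 0.91 m: A R^(2/3) = 1.206 — close enough.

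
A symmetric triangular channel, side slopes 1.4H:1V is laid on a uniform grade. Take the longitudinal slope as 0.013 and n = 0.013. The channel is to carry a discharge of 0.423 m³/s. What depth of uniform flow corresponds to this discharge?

Manning's equation rearranged: A R^(2/3) = nQ / (1·√S) = 0.013 × 0.423 / (√0.013) = 0.04823.
Trying y = 0.306 m: A R^(2/3) = 0.03269 — too small.
Trying y = 0.45 m: A R^(2/3) = 0.09141 — too large.
Trying y = 0.354 m: A R^(2/3) = 0.04821 — ≈ 0.04823.

y_n = 0.354 m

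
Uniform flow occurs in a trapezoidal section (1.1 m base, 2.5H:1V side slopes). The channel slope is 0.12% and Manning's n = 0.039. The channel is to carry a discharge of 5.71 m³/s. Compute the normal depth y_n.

y_n = 1.52 m

Manning's equation rearranged: A R^(2/3) = nQ / (1·√S) = 0.039 × 5.71 / (√0.0012) = 6.429.
Try y = 1.69 m: A R^(2/3) = 8.278 — high.
Try y = 1.33 m: A R^(2/3) = 4.694 — low.
Try y = 1.52 m: A R^(2/3) = 6.43 — ≈ 6.429.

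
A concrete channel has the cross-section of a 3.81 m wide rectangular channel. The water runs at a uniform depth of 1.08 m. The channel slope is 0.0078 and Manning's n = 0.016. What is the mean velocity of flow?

Flow area A = b·y = 3.81 × 1.08 = 4.115 m². Wetted perimeter P = b + 2y = 3.81 + 2×1.08 = 5.97 m.
Hydraulic radius R = A/P = 4.115/5.97 = 0.6892 m.
From Manning's equation, V = (1/n) R^(2/3) S^(1/2) = (1/0.016) × 0.6892^(2/3) × 0.0078^(1/2) = 4.31 m/s.

V = 4.31 m/s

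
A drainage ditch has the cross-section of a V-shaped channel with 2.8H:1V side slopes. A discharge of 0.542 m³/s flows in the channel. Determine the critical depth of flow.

y_c = 0.377 m

At critical depth, Q² T / (g A³) = 1, i.e. A³/T = Q²/g = 0.542²/9.81 = 0.02995.
Trying y = 0.417 m: A³/T = 0.04943 — high.
Trying y = 0.302 m: A³/T = 0.009847 — low.
Trying y = 0.377 m: A³/T = 0.02985 — matches.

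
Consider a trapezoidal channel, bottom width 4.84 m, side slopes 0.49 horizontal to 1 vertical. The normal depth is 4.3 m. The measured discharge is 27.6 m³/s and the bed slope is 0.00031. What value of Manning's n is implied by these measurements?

n = 0.031

With bottom width b = 4.84 m and side slope z = 0.49: A = (b + zy)y = (4.84 + 0.49×4.3)×4.3 = 29.87 m²; P = b + 2y√(1+z²) = 4.84 + 2×4.3×1.114 = 14.42 m.
Hydraulic radius R = A/P = 29.87/14.42 = 2.072 m.
Rearranging Manning's equation: n = (1/Q) A R^(2/3) S^(1/2) = (1/27.6) × 29.87 × 2.072^(2/3) × √0.00031 = 0.031.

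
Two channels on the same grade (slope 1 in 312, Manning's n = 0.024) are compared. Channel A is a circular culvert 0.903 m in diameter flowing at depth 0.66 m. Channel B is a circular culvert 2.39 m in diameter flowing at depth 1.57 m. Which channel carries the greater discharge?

Channel A: For a circular section of diameter D = 0.903 m at depth y = 0.66 m, the central angle is θ = 2 arccos(1 − 2y/D) = 4.102 rad. Then A = (D²/8)(θ − sin θ) = 0.5016 m² and P = Dθ/2 = 1.852 m. Hydraulic radius R = A/P = 0.5016/1.852 = 0.2708 m. Q_A = (1/0.024)·0.5016·0.2708^(2/3)·√0.003205 = 0.4953 m³/s.
Channel B: For a circular section of diameter D = 2.39 m at depth y = 1.57 m, the central angle is θ = 2 arccos(1 − 2y/D) = 3.78 rad. Then A = (D²/8)(θ − sin θ) = 3.124 m² and P = Dθ/2 = 4.517 m. Hydraulic radius R = A/P = 3.124/4.517 = 0.6917 m. Q_B = (1/0.024)·3.124·0.6917^(2/3)·√0.003205 = 5.765 m³/s.
Q_A = 0.4953 m³/s vs Q_B = 5.765 m³/s, so channel B carries more.

channel B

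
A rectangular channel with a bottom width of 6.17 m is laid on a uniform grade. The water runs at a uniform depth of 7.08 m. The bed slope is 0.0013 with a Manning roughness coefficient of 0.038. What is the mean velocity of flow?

V = 1.58 m/s

Flow area A = b·y = 6.17 × 7.08 = 43.68 m². Wetted perimeter P = b + 2y = 6.17 + 2×7.08 = 20.33 m.
Hydraulic radius R = A/P = 43.68/20.33 = 2.149 m.
From Manning's equation, V = (1/n) R^(2/3) S^(1/2) = (1/0.038) × 2.149^(2/3) × 0.0013^(1/2) = 1.58 m/s.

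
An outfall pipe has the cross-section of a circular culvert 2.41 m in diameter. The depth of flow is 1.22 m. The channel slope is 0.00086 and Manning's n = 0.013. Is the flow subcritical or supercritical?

subcritical

For a circular section of diameter D = 2.41 m at depth y = 1.22 m, the central angle is θ = 2 arccos(1 − 2y/D) = 3.166 rad. Then A = (D²/8)(θ − sin θ) = 2.317 m² and P = Dθ/2 = 3.816 m.
Hydraulic radius R = A/P = 2.317/3.816 = 0.6072 m.
V = (1/n) R^(2/3) √S = (1/0.013) × 0.6072^(2/3) × √0.00086 = 1.618 m/s. Hydraulic depth D_h = A/T = 2.317/2.41 = 0.9615 m.
Froude number Fr = V/√(g·D_h) = 1.618/√(9.81×0.9615) = 0.527, which is less than 1, so the flow is subcritical.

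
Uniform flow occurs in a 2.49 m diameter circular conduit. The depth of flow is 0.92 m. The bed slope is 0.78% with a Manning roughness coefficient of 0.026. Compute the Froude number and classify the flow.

For a circular section of diameter D = 2.49 m at depth y = 0.92 m, the central angle is θ = 2 arccos(1 − 2y/D) = 2.613 rad. Then A = (D²/8)(θ − sin θ) = 1.635 m² and P = Dθ/2 = 3.254 m.
Hydraulic radius R = A/P = 1.635/3.254 = 0.5025 m.
V = (1/n) R^(2/3) √S = (1/0.026) × 0.5025^(2/3) × √0.0078 = 2.147 m/s. Hydraulic depth D_h = A/T = 1.635/2.404 = 0.6801 m.
Froude number Fr = V/√(g·D_h) = 2.147/√(9.81×0.6801) = 0.831, which is less than 1, so the flow is subcritical.

subcritical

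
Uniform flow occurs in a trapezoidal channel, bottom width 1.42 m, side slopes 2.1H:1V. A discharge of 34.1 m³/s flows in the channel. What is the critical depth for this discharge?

y_c = 1.91 m

At critical depth, Q² T / (g A³) = 1, i.e. A³/T = Q²/g = 34.1²/9.81 = 118.5.
Trying y = 2.31 m: A³/T = 273.3 — too large.
Trying y = 1.91 m: A³/T = 118.2 — matches.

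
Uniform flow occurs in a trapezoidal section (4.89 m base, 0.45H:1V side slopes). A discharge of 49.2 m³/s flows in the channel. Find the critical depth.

At critical depth, Q² T / (g A³) = 1, i.e. A³/T = Q²/g = 49.2²/9.81 = 246.8.
Try y = 2.34 m: A³/T = 384.4 — too large.
Try y = 2.04 m: A³/T = 247.3 — matches.

y_c = 2.04 m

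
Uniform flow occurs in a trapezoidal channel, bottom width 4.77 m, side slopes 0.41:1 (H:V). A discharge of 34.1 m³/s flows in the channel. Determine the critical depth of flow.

y_c = 1.65 m

At critical depth, Q² T / (g A³) = 1, i.e. A³/T = Q²/g = 34.1²/9.81 = 118.5.
Try y = 2.02 m: A³/T = 225 — over.
Try y = 1.23 m: A³/T = 47.25 — short.
Try y = 1.65 m: A³/T = 118.5 — matches.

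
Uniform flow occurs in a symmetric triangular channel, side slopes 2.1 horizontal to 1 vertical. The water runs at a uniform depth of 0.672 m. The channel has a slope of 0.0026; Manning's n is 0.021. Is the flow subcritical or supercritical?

For a triangular section with side slope z = 2.1: A = zy² = 2.1×0.672² = 0.9483 m²; P = 2y√(1+z²) = 2×0.672×2.326 = 3.126 m.
Hydraulic radius R = A/P = 0.9483/3.126 = 0.3034 m.
V = (1/n) R^(2/3) √S = (1/0.021) × 0.3034^(2/3) × √0.0026 = 1.096 m/s. Hydraulic depth D_h = A/T = 0.9483/2.822 = 0.336 m.
Froude number Fr = V/√(g·D_h) = 1.096/√(9.81×0.336) = 0.604, which is less than 1, so the flow is subcritical.

subcritical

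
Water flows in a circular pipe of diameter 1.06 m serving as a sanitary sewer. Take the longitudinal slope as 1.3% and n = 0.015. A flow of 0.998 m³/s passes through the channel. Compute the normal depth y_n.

Manning's equation rearranged: A R^(2/3) = nQ / (1·√S) = 0.015 × 0.998 / (√0.013) = 0.1313.
At y = 0.503 m: A R^(2/3) = 0.1664 — too large.
At y = 0.351 m: A R^(2/3) = 0.08619 — too small.
At y = 0.44 m: A R^(2/3) = 0.1312 — matches.

y_n = 0.44 m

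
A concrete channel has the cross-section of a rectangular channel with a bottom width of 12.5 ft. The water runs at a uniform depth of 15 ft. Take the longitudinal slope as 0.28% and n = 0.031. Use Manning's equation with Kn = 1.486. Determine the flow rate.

Q = 1280 ft³/s

Flow area A = b·y = 12.5 × 15 = 187.5 ft². Wetted perimeter P = b + 2y = 12.5 + 2×15 = 42.5 ft.
Hydraulic radius R = A/P = 187.5/42.5 = 4.412 ft.
Manning's equation: Q = (1.486/n) A R^(2/3) S^(1/2) = (1.486/0.031) × 187.5 × 4.412^(2/3) × 0.0028^(1/2) = 1280 ft³/s.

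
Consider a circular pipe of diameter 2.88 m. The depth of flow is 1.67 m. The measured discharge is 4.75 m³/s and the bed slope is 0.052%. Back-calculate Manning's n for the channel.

n = 0.016

For a circular section of diameter D = 2.88 m at depth y = 1.67 m, the central angle is θ = 2 arccos(1 − 2y/D) = 3.462 rad. Then A = (D²/8)(θ − sin θ) = 3.917 m² and P = Dθ/2 = 4.986 m.
Hydraulic radius R = A/P = 3.917/4.986 = 0.7856 m.
Rearranging Manning's equation: n = (1/Q) A R^(2/3) S^(1/2) = (1/4.75) × 3.917 × 0.7856^(2/3) × √0.00052 = 0.016.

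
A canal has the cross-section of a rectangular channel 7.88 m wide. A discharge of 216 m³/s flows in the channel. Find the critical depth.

y_c = 4.25 m

For a rectangular channel, critical depth y_c = (q²/g)^(1/3) where q = Q/b = 216/7.88 = 27.41 m²/s.
So y_c = (27.41²/9.81)^(1/3) = 4.25 m.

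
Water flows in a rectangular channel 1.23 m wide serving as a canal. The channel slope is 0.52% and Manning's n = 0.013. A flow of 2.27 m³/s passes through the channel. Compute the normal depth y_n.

Manning's equation rearranged: A R^(2/3) = nQ / (1·√S) = 0.013 × 2.27 / (√0.0052) = 0.4092.
Trying y = 0.527 m: A R^(2/3) = 0.2799 — low.
Trying y = 0.884 m: A R^(2/3) = 0.553 — high.
Trying y = 0.7 m: A R^(2/3) = 0.409 — ≈ 0.4092.

y_n = 0.7 m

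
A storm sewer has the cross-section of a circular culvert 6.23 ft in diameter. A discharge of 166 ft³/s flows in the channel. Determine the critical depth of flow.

At critical depth, Q² T / (g A³) = 1, i.e. A³/T = Q²/g = 166²/32.2 = 855.8.
At y = 2.95 ft: A³/T = 461.6 — short.
At y = 3.47 ft: A³/T = 858.3 — matches.

y_c = 3.47 ft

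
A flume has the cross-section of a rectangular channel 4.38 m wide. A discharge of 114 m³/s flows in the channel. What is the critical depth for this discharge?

y_c = 4.1 m

For a rectangular channel, critical depth y_c = (q²/g)^(1/3) where q = Q/b = 114/4.38 = 26.03 m²/s.
So y_c = (26.03²/9.81)^(1/3) = 4.1 m.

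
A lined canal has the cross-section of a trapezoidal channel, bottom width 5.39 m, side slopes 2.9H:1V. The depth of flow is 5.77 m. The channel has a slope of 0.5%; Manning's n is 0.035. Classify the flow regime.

subcritical

With bottom width b = 5.39 m and side slope z = 2.9: A = (b + zy)y = (5.39 + 2.9×5.77)×5.77 = 127.6 m²; P = b + 2y√(1+z²) = 5.39 + 2×5.77×3.068 = 40.79 m.
Hydraulic radius R = A/P = 127.6/40.79 = 3.129 m.
V = (1/n) R^(2/3) √S = (1/0.035) × 3.129^(2/3) × √0.005 = 4.322 m/s. Hydraulic depth D_h = A/T = 127.6/38.86 = 3.285 m.
Froude number Fr = V/√(g·D_h) = 4.322/√(9.81×3.285) = 0.761, which is less than 1, so the flow is subcritical.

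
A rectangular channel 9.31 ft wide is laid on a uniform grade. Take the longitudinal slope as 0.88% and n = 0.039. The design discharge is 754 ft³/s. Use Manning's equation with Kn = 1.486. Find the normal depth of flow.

y_n = 10.4 ft

Manning's equation rearranged: A R^(2/3) = nQ / (1.486·√S) = 0.039 × 754 / (1.486 × √0.0088) = 210.9.
Trying y = 11.4 ft: A R^(2/3) = 235.5 — high.
Trying y = 7.46 ft: A R^(2/3) = 140.1 — low.
Trying y = 10.4 ft: A R^(2/3) = 210.9 — ≈ 210.9.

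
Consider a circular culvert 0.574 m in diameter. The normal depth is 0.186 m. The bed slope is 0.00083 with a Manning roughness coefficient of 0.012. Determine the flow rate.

For a circular section of diameter D = 0.574 m at depth y = 0.186 m, the central angle is θ = 2 arccos(1 − 2y/D) = 2.422 rad. Then A = (D²/8)(θ − sin θ) = 0.07263 m² and P = Dθ/2 = 0.6952 m.
Hydraulic radius R = A/P = 0.07263/0.6952 = 0.1045 m.
Manning's equation: Q = (1/n) A R^(2/3) S^(1/2) = (1/0.012) × 0.07263 × 0.1045^(2/3) × 0.00083^(1/2) = 0.0387 m³/s.

Q = 0.0387 m³/s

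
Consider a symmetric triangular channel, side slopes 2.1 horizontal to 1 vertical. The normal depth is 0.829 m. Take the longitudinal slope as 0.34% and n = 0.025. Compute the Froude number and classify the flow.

subcritical

For a triangular section with side slope z = 2.1: A = zy² = 2.1×0.829² = 1.443 m²; P = 2y√(1+z²) = 2×0.829×2.326 = 3.856 m.
Hydraulic radius R = A/P = 1.443/3.856 = 0.3742 m.
V = (1/n) R^(2/3) √S = (1/0.025) × 0.3742^(2/3) × √0.0034 = 1.211 m/s. Hydraulic depth D_h = A/T = 1.443/3.482 = 0.4145 m.
Froude number Fr = V/√(g·D_h) = 1.211/√(9.81×0.4145) = 0.601, which is less than 1, so the flow is subcritical.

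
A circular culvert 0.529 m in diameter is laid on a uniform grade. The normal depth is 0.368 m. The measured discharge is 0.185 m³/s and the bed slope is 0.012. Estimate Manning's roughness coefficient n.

For a circular section of diameter D = 0.529 m at depth y = 0.368 m, the central angle is θ = 2 arccos(1 − 2y/D) = 3.946 rad. Then A = (D²/8)(θ − sin θ) = 0.1632 m² and P = Dθ/2 = 1.044 m.
Hydraulic radius R = A/P = 0.1632/1.044 = 0.1564 m.
Rearranging Manning's equation: n = (1/Q) A R^(2/3) S^(1/2) = (1/0.185) × 0.1632 × 0.1564^(2/3) × √0.012 = 0.0281.

n = 0.0281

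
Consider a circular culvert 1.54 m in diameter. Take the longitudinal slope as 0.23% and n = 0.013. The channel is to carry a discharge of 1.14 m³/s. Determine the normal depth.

y_n = 0.592 m

Manning's equation rearranged: A R^(2/3) = nQ / (1·√S) = 0.013 × 1.14 / (√0.0023) = 0.309.
Try y = 0.701 m: A R^(2/3) = 0.419 — too large.
Try y = 0.496 m: A R^(2/3) = 0.2213 — too small.
Try y = 0.592 m: A R^(2/3) = 0.3088 — close enough.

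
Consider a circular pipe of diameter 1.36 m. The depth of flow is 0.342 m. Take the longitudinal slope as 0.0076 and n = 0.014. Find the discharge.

Q = 0.611 m³/s

For a circular section of diameter D = 1.36 m at depth y = 0.342 m, the central angle is θ = 2 arccos(1 − 2y/D) = 2.101 rad. Then A = (D²/8)(θ − sin θ) = 0.2864 m² and P = Dθ/2 = 1.429 m.
Hydraulic radius R = A/P = 0.2864/1.429 = 0.2004 m.
Manning's equation: Q = (1/n) A R^(2/3) S^(1/2) = (1/0.014) × 0.2864 × 0.2004^(2/3) × 0.0076^(1/2) = 0.611 m³/s.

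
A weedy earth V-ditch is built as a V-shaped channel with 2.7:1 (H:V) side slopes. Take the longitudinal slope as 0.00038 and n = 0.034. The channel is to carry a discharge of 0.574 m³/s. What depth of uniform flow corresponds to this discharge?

Manning's equation rearranged: A R^(2/3) = nQ / (1·√S) = 0.034 × 0.574 / (√0.00038) = 1.001.
Trying y = 0.604 m: A R^(2/3) = 0.4248 — low.
Trying y = 1.02 m: A R^(2/3) = 1.718 — high.
Trying y = 0.833 m: A R^(2/3) = 1.001 — ≈ 1.001.

y_n = 0.833 m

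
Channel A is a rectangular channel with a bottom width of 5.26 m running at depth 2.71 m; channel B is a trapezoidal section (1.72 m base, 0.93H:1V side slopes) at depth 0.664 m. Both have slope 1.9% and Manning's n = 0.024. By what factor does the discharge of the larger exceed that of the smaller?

19.3

Channel A: Flow area A = b·y = 5.26 × 2.71 = 14.25 m². Wetted perimeter P = b + 2y = 5.26 + 2×2.71 = 10.68 m. Hydraulic radius R = A/P = 14.25/10.68 = 1.335 m. Q_A = (1/0.024)·14.25·1.335^(2/3)·√0.019 = 99.25 m³/s.
Channel B: With bottom width b = 1.72 m and side slope z = 0.93: A = (b + zy)y = (1.72 + 0.93×0.664)×0.664 = 1.552 m²; P = b + 2y√(1+z²) = 1.72 + 2×0.664×1.366 = 3.534 m. Hydraulic radius R = A/P = 1.552/3.534 = 0.4393 m. Q_B = (1/0.024)·1.552·0.4393^(2/3)·√0.019 = 5.151 m³/s.
The larger discharge is 99.25 m³/s and the smaller is 5.151 m³/s; the ratio is 19.3.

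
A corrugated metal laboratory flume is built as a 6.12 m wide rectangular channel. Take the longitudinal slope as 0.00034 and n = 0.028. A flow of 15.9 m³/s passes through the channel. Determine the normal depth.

Manning's equation rearranged: A R^(2/3) = nQ / (1·√S) = 0.028 × 15.9 / (√0.00034) = 24.14.
At y = 2.42 m: A R^(2/3) = 18.1 — low.
At y = 3.41 m: A R^(2/3) = 28.7 — high.
At y = 2.99 m: A R^(2/3) = 24.11 — close enough.

y_n = 2.99 m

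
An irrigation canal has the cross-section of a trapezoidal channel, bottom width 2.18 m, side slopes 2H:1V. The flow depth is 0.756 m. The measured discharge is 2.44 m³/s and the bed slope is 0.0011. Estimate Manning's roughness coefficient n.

With bottom width b = 2.18 m and side slope z = 2: A = (b + zy)y = (2.18 + 2×0.756)×0.756 = 2.791 m²; P = b + 2y√(1+z²) = 2.18 + 2×0.756×2.236 = 5.561 m.
Hydraulic radius R = A/P = 2.791/5.561 = 0.5019 m.
Rearranging Manning's equation: n = (1/Q) A R^(2/3) S^(1/2) = (1/2.44) × 2.791 × 0.5019^(2/3) × √0.0011 = 0.024.

n = 0.024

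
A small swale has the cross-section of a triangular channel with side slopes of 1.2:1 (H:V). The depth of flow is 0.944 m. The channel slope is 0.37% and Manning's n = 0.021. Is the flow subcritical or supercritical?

subcritical

For a triangular section with side slope z = 1.2: A = zy² = 1.2×0.944² = 1.069 m²; P = 2y√(1+z²) = 2×0.944×1.562 = 2.949 m.
Hydraulic radius R = A/P = 1.069/2.949 = 0.3626 m.
V = (1/n) R^(2/3) √S = (1/0.021) × 0.3626^(2/3) × √0.0037 = 1.473 m/s. Hydraulic depth D_h = A/T = 1.069/2.266 = 0.472 m.
Froude number Fr = V/√(g·D_h) = 1.473/√(9.81×0.472) = 0.684, which is less than 1, so the flow is subcritical.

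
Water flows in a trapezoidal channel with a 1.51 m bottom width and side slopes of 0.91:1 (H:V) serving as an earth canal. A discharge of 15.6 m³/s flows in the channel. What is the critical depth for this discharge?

At critical depth, Q² T / (g A³) = 1, i.e. A³/T = Q²/g = 15.6²/9.81 = 24.81.
Trying y = 1.94 m: A³/T = 50.9 — over.
Trying y = 1.31 m: A³/T = 11.39 — short.
Trying y = 1.61 m: A³/T = 24.75 — ≈ 24.81.

y_c = 1.61 m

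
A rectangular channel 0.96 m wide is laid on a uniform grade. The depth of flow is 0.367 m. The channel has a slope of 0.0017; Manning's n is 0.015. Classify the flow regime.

Flow area A = b·y = 0.96 × 0.367 = 0.3523 m². Wetted perimeter P = b + 2y = 0.96 + 2×0.367 = 1.694 m.
Hydraulic radius R = A/P = 0.3523/1.694 = 0.208 m.
V = (1/n) R^(2/3) √S = (1/0.015) × 0.208^(2/3) × √0.0017 = 0.9649 m/s. Hydraulic depth D_h = A/T = 0.3523/0.96 = 0.367 m.
Froude number Fr = V/√(g·D_h) = 0.9649/√(9.81×0.367) = 0.509, which is less than 1, so the flow is subcritical.

subcritical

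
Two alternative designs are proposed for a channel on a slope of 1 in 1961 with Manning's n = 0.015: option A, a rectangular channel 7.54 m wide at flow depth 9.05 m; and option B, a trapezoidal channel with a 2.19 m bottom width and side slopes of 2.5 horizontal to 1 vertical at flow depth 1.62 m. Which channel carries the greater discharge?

Channel A: Flow area A = b·y = 7.54 × 9.05 = 68.24 m². Wetted perimeter P = b + 2y = 7.54 + 2×9.05 = 25.64 m. Hydraulic radius R = A/P = 68.24/25.64 = 2.661 m. Q_A = (1/0.015)·68.24·2.661^(2/3)·√0.0005099 = 197.3 m³/s.
Channel B: With bottom width b = 2.19 m and side slope z = 2.5: A = (b + zy)y = (2.19 + 2.5×1.62)×1.62 = 10.11 m²; P = b + 2y√(1+z²) = 2.19 + 2×1.62×2.693 = 10.91 m. Hydraulic radius R = A/P = 10.11/10.91 = 0.9262 m. Q_B = (1/0.015)·10.11·0.9262^(2/3)·√0.0005099 = 14.46 m³/s.
Q_A = 197.3 m³/s vs Q_B = 14.46 m³/s, so channel A carries more.

channel A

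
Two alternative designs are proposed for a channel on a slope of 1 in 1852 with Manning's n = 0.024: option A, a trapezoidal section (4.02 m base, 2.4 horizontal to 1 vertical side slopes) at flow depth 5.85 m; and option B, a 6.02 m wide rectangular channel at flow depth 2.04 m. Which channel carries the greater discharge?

channel A

Channel A: With bottom width b = 4.02 m and side slope z = 2.4: A = (b + zy)y = (4.02 + 2.4×5.85)×5.85 = 105.7 m²; P = b + 2y√(1+z²) = 4.02 + 2×5.85×2.6 = 34.44 m. Hydraulic radius R = A/P = 105.7/34.44 = 3.068 m. Q_A = (1/0.024)·105.7·3.068^(2/3)·√0.00054 = 216 m³/s.
Channel B: Flow area A = b·y = 6.02 × 2.04 = 12.28 m². Wetted perimeter P = b + 2y = 6.02 + 2×2.04 = 10.1 m. Hydraulic radius R = A/P = 12.28/10.1 = 1.216 m. Q_B = (1/0.024)·12.28·1.216^(2/3)·√0.00054 = 13.55 m³/s.
Q_A = 216 m³/s vs Q_B = 13.55 m³/s, so channel A carries more.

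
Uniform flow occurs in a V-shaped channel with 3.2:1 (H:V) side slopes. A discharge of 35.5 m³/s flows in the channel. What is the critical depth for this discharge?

y_c = 1.91 m

At critical depth, Q² T / (g A³) = 1, i.e. A³/T = Q²/g = 35.5²/9.81 = 128.5.
Try y = 1.58 m: A³/T = 50.41 — too small.
Try y = 2.11 m: A³/T = 214.1 — too large.
Try y = 1.91 m: A³/T = 130.1 — close enough.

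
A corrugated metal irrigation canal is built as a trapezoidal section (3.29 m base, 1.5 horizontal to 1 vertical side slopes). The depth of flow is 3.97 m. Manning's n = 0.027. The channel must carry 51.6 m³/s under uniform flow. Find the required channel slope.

With bottom width b = 3.29 m and side slope z = 1.5: A = (b + zy)y = (3.29 + 1.5×3.97)×3.97 = 36.7 m²; P = b + 2y√(1+z²) = 3.29 + 2×3.97×1.803 = 17.6 m.
Hydraulic radius R = A/P = 36.7/17.6 = 2.085 m.
From Manning's equation, S = [nQ / (1 A R^(2/3))]² = [0.027 × 51.6 / (1 × 36.7 × 2.085^(2/3))]² = 0.000541.

S = 0.000541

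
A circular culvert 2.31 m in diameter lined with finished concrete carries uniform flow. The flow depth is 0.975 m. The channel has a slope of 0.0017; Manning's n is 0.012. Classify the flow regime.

subcritical

For a circular section of diameter D = 2.31 m at depth y = 0.975 m, the central angle is θ = 2 arccos(1 − 2y/D) = 2.829 rad. Then A = (D²/8)(θ − sin θ) = 1.681 m² and P = Dθ/2 = 3.267 m.
Hydraulic radius R = A/P = 1.681/3.267 = 0.5146 m.
V = (1/n) R^(2/3) √S = (1/0.012) × 0.5146^(2/3) × √0.0017 = 2.207 m/s. Hydraulic depth D_h = A/T = 1.681/2.282 = 0.7369 m.
Froude number Fr = V/√(g·D_h) = 2.207/√(9.81×0.7369) = 0.821, which is less than 1, so the flow is subcritical.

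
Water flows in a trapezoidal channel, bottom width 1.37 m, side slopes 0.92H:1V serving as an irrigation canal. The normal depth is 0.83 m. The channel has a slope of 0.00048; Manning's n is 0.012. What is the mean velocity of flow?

V = 1.13 m/s

With bottom width b = 1.37 m and side slope z = 0.92: A = (b + zy)y = (1.37 + 0.92×0.83)×0.83 = 1.771 m²; P = b + 2y√(1+z²) = 1.37 + 2×0.83×1.359 = 3.626 m.
Hydraulic radius R = A/P = 1.771/3.626 = 0.4884 m.
From Manning's equation, V = (1/n) R^(2/3) S^(1/2) = (1/0.012) × 0.4884^(2/3) × 0.00048^(1/2) = 1.13 m/s.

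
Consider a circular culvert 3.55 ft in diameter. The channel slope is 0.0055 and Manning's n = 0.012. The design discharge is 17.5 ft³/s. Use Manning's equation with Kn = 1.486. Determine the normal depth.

y_n = 1.1 ft

Manning's equation rearranged: A R^(2/3) = nQ / (1.486·√S) = 0.012 × 17.5 / (1.486 × √0.0055) = 1.906.
At y = 0.802 ft: A R^(2/3) = 1.023 — short.
At y = 1.38 ft: A R^(2/3) = 2.923 — over.
At y = 1.1 ft: A R^(2/3) = 1.905 — ≈ 1.906.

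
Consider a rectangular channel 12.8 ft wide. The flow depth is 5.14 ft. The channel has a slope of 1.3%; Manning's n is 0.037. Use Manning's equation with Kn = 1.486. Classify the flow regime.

Flow area A = b·y = 12.8 × 5.14 = 65.79 ft². Wetted perimeter P = b + 2y = 12.8 + 2×5.14 = 23.08 ft.
Hydraulic radius R = A/P = 65.79/23.08 = 2.851 ft.
V = (1.486/n) R^(2/3) √S = (1.486/0.037) × 2.851^(2/3) × √0.013 = 9.206 ft/s. Hydraulic depth D_h = A/T = 65.79/12.8 = 5.14 ft.
Froude number Fr = V/√(g·D_h) = 9.206/√(32.2×5.14) = 0.716, which is less than 1, so the flow is subcritical.

subcritical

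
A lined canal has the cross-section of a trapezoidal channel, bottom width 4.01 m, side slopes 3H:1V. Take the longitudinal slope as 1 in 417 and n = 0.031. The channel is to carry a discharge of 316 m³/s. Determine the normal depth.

Manning's equation rearranged: A R^(2/3) = nQ / (1·√S) = 0.031 × 316 / (√0.002398) = 200.
At y = 5.83 m: A R^(2/3) = 264.5 — high.
At y = 4.65 m: A R^(2/3) = 153.8 — low.
At y = 5.19 m: A R^(2/3) = 199.9 — matches.

y_n = 5.19 m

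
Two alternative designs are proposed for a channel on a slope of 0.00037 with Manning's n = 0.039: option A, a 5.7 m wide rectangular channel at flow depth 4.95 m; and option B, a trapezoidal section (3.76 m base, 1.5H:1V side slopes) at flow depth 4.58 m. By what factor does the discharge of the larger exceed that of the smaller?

2.08

Channel A: Flow area A = b·y = 5.7 × 4.95 = 28.22 m². Wetted perimeter P = b + 2y = 5.7 + 2×4.95 = 15.6 m. Hydraulic radius R = A/P = 28.22/15.6 = 1.809 m. Q_A = (1/0.039)·28.22·1.809^(2/3)·√0.00037 = 20.66 m³/s.
Channel B: With bottom width b = 3.76 m and side slope z = 1.5: A = (b + zy)y = (3.76 + 1.5×4.58)×4.58 = 48.69 m²; P = b + 2y√(1+z²) = 3.76 + 2×4.58×1.803 = 20.27 m. Hydraulic radius R = A/P = 48.69/20.27 = 2.401 m. Q_B = (1/0.039)·48.69·2.401^(2/3)·√0.00037 = 43.06 m³/s.
The larger discharge is 43.06 m³/s and the smaller is 20.66 m³/s; the ratio is 2.08.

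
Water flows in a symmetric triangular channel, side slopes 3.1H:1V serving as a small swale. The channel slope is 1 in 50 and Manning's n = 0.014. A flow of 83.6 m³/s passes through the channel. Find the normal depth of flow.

Manning's equation rearranged: A R^(2/3) = nQ / (1·√S) = 0.014 × 83.6 / (√0.02) = 8.276.
At y = 2.21 m: A R^(2/3) = 15.66 — too large.
At y = 1.47 m: A R^(2/3) = 5.279 — too small.
At y = 1.74 m: A R^(2/3) = 8.276 — close enough.

y_n = 1.74 m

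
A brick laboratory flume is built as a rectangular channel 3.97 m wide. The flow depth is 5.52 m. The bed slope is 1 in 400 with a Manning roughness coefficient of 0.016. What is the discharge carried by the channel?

Flow area A = b·y = 3.97 × 5.52 = 21.91 m². Wetted perimeter P = b + 2y = 3.97 + 2×5.52 = 15.01 m.
Hydraulic radius R = A/P = 21.91/15.01 = 1.46 m.
Manning's equation: Q = (1/n) A R^(2/3) S^(1/2) = (1/0.016) × 21.91 × 1.46^(2/3) × 0.0025^(1/2) = 88.1 m³/s.

Q = 88.1 m³/s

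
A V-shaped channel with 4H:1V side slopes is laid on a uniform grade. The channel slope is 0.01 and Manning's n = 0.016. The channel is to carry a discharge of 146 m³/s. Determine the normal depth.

Manning's equation rearranged: A R^(2/3) = nQ / (1·√S) = 0.016 × 146 / (√0.01) = 23.36.
At y = 2.72 m: A R^(2/3) = 35.6 — too large.
At y = 1.73 m: A R^(2/3) = 10.65 — too small.
At y = 2.32 m: A R^(2/3) = 23.29 — matches.

y_n = 2.32 m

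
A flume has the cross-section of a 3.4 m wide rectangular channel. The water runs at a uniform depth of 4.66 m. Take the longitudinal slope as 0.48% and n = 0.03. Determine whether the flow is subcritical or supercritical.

subcritical

Flow area A = b·y = 3.4 × 4.66 = 15.84 m². Wetted perimeter P = b + 2y = 3.4 + 2×4.66 = 12.72 m.
Hydraulic radius R = A/P = 15.84/12.72 = 1.246 m.
V = (1/n) R^(2/3) √S = (1/0.03) × 1.246^(2/3) × √0.0048 = 2.674 m/s. Hydraulic depth D_h = A/T = 15.84/3.4 = 4.66 m.
Froude number Fr = V/√(g·D_h) = 2.674/√(9.81×4.66) = 0.395, which is less than 1, so the flow is subcritical.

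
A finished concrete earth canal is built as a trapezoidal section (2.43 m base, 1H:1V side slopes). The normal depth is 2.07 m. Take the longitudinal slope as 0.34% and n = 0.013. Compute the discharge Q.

With bottom width b = 2.43 m and side slope z = 1: A = (b + zy)y = (2.43 + 1×2.07)×2.07 = 9.315 m²; P = b + 2y√(1+z²) = 2.43 + 2×2.07×1.414 = 8.285 m.
Hydraulic radius R = A/P = 9.315/8.285 = 1.124 m.
Manning's equation: Q = (1/n) A R^(2/3) S^(1/2) = (1/0.013) × 9.315 × 1.124^(2/3) × 0.0034^(1/2) = 45.2 m³/s.

Q = 45.2 m³/s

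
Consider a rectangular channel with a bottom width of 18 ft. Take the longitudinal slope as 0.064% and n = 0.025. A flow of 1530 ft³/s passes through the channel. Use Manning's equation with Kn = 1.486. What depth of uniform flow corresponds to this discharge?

y_n = 17.3 ft

Manning's equation rearranged: A R^(2/3) = nQ / (1.486·√S) = 0.025 × 1530 / (1.486 × √0.00064) = 1017.
Try y = 14.1 ft: A R^(2/3) = 790.2 — low.
Try y = 19.6 ft: A R^(2/3) = 1187 — high.
Try y = 17.3 ft: A R^(2/3) = 1019 — matches.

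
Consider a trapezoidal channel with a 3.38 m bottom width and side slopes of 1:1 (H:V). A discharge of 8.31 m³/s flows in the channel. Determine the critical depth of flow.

At critical depth, Q² T / (g A³) = 1, i.e. A³/T = Q²/g = 8.31²/9.81 = 7.039.
Trying y = 0.917 m: A³/T = 11.73 — too large.
Trying y = 0.622 m: A³/T = 3.336 — too small.
Trying y = 0.784 m: A³/T = 7.032 — close enough.

y_c = 0.784 m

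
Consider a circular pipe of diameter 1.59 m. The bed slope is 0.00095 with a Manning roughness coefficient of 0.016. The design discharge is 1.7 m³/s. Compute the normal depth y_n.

y_n = 1.1 m

Manning's equation rearranged: A R^(2/3) = nQ / (1·√S) = 0.016 × 1.7 / (√0.00095) = 0.8825.
Try y = 0.965 m: A R^(2/3) = 0.7339 — low.
Try y = 1.2 m: A R^(2/3) = 0.986 — high.
Try y = 1.1 m: A R^(2/3) = 0.8849 — matches.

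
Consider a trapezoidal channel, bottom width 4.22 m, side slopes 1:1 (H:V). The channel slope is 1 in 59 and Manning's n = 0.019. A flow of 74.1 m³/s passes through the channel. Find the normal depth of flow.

y_n = 1.7 m

Manning's equation rearranged: A R^(2/3) = nQ / (1·√S) = 0.019 × 74.1 / (√0.01695) = 10.81.
Try y = 1.86 m: A R^(2/3) = 12.72 — high.
Try y = 1.7 m: A R^(2/3) = 10.82 — matches.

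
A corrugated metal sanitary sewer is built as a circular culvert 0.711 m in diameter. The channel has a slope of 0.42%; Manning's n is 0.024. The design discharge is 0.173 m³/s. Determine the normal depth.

y_n = 0.36 m

Manning's equation rearranged: A R^(2/3) = nQ / (1·√S) = 0.024 × 0.173 / (√0.0042) = 0.06407.
At y = 0.406 m: A R^(2/3) = 0.07807 — too large.
At y = 0.36 m: A R^(2/3) = 0.06411 — close enough.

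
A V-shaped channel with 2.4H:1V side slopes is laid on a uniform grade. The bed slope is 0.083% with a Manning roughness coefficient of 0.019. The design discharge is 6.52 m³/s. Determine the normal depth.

y_n = 1.51 m

Manning's equation rearranged: A R^(2/3) = nQ / (1·√S) = 0.019 × 6.52 / (√0.00083) = 4.3.
Try y = 1.92 m: A R^(2/3) = 8.162 — high.
Try y = 1.19 m: A R^(2/3) = 2.279 — low.
Try y = 1.51 m: A R^(2/3) = 4.302 — matches.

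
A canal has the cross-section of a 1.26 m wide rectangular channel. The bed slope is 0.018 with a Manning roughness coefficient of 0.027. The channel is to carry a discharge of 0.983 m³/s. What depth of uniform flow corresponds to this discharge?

y_n = 0.401 m

Manning's equation rearranged: A R^(2/3) = nQ / (1·√S) = 0.027 × 0.983 / (√0.018) = 0.1978.
At y = 0.309 m: A R^(2/3) = 0.1364 — low.
At y = 0.468 m: A R^(2/3) = 0.2454 — high.
At y = 0.401 m: A R^(2/3) = 0.1978 — ≈ 0.1978.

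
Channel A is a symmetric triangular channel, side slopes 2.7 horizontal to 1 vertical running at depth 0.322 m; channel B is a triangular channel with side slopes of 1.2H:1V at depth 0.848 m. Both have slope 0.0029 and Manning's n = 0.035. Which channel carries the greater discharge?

channel B

Channel A: For a triangular section with side slope z = 2.7: A = zy² = 2.7×0.322² = 0.2799 m²; P = 2y√(1+z²) = 2×0.322×2.879 = 1.854 m. Hydraulic radius R = A/P = 0.2799/1.854 = 0.151 m. Q_A = (1/0.035)·0.2799·0.151^(2/3)·√0.0029 = 0.1221 m³/s.
Channel B: For a triangular section with side slope z = 1.2: A = zy² = 1.2×0.848² = 0.8629 m²; P = 2y√(1+z²) = 2×0.848×1.562 = 2.649 m. Hydraulic radius R = A/P = 0.8629/2.649 = 0.3257 m. Q_B = (1/0.035)·0.8629·0.3257^(2/3)·√0.0029 = 0.6285 m³/s.
Q_A = 0.1221 m³/s vs Q_B = 0.6285 m³/s, so channel B carries more.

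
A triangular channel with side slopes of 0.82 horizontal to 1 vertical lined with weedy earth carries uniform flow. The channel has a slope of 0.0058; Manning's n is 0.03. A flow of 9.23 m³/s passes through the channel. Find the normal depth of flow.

y_n = 2.33 m

Manning's equation rearranged: A R^(2/3) = nQ / (1·√S) = 0.03 × 9.23 / (√0.0058) = 3.636.
At y = 2.79 m: A R^(2/3) = 5.882 — too large.
At y = 1.95 m: A R^(2/3) = 2.263 — too small.
At y = 2.33 m: A R^(2/3) = 3.638 — close enough.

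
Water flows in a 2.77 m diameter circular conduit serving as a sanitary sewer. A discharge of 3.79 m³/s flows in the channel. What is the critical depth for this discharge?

At critical depth, Q² T / (g A³) = 1, i.e. A³/T = Q²/g = 3.79²/9.81 = 1.464.
Trying y = 0.683 m: A³/T = 0.646 — too small.
Trying y = 0.941 m: A³/T = 2.24 — too large.
Trying y = 0.843 m: A³/T = 1.464 — ≈ 1.464.

y_c = 0.843 m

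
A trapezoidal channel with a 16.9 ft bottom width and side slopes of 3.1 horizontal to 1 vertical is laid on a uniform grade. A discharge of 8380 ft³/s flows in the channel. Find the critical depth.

y_c = 11.1 ft

At critical depth, Q² T / (g A³) = 1, i.e. A³/T = Q²/g = 8380²/32.2 = 2181000.
At y = 10 ft: A³/T = 1393000 — too small.
At y = 12.9 ft: A³/T = 4080000 — too large.
At y = 11.1 ft: A³/T = 2155000 — close enough.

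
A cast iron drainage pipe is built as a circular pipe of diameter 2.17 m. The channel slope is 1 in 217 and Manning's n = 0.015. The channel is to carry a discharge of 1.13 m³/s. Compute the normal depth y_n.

Manning's equation rearranged: A R^(2/3) = nQ / (1·√S) = 0.015 × 1.13 / (√0.004608) = 0.2497.
Try y = 0.511 m: A R^(2/3) = 0.2992 — too large.
Try y = 0.42 m: A R^(2/3) = 0.2016 — too small.
Try y = 0.467 m: A R^(2/3) = 0.2498 — matches.

y_n = 0.467 m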